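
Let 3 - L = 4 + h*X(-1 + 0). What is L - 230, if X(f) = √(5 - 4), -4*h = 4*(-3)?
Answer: -234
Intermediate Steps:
h = 3 (h = -(-3) = -¼*(-12) = 3)
X(f) = 1 (X(f) = √1 = 1)
L = -4 (L = 3 - (4 + 3*1) = 3 - (4 + 3) = 3 - 1*7 = 3 - 7 = -4)
L - 230 = -4 - 230 = -234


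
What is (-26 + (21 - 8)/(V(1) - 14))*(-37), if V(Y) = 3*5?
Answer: 481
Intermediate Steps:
V(Y) = 15
(-26 + (21 - 8)/(V(1) - 14))*(-37) = (-26 + (21 - 8)/(15 - 14))*(-37) = (-26 + 13/1)*(-37) = (-26 + 13*1)*(-37) = (-26 + 13)*(-37) = -13*(-37) = 481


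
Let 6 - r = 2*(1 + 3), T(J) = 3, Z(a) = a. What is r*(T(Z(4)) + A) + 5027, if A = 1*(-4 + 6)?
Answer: 5017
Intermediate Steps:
A = 2 (A = 1*2 = 2)
r = -2 (r = 6 - 2*(1 + 3) = 6 - 2*4 = 6 - 1*8 = 6 - 8 = -2)
r*(T(Z(4)) + A) + 5027 = -2*(3 + 2) + 5027 = -2*5 + 5027 = -10 + 5027 = 5017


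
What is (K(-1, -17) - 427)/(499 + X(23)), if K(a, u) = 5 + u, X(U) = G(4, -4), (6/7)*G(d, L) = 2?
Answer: -1317/1504 ≈ -0.87566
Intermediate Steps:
G(d, L) = 7/3 (G(d, L) = (7/6)*2 = 7/3)
X(U) = 7/3
(K(-1, -17) - 427)/(499 + X(23)) = ((5 - 17) - 427)/(499 + 7/3) = (-12 - 427)/(1504/3) = -439*3/1504 = -1317/1504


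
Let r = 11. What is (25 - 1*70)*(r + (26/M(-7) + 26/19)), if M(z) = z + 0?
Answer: -51795/133 ≈ -389.44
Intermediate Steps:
M(z) = z
(25 - 1*70)*(r + (26/M(-7) + 26/19)) = (25 - 1*70)*(11 + (26/(-7) + 26/19)) = (25 - 70)*(11 + (26*(-⅐) + 26*(1/19))) = -45*(11 + (-26/7 + 26/19)) = -45*(11 - 312/133) = -45*1151/133 = -51795/133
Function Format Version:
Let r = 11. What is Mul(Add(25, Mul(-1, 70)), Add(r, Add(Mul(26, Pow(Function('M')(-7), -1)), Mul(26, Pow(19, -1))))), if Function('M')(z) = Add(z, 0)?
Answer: Rational(-51795, 133) ≈ -389.44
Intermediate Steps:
Function('M')(z) = z
Mul(Add(25, Mul(-1, 70)), Add(r, Add(Mul(26, Pow(Function('M')(-7), -1)), Mul(26, Pow(19, -1))))) = Mul(Add(25, Mul(-1, 70)), Add(11, Add(Mul(26, Pow(-7, -1)), Mul(26, Pow(19, -1))))) = Mul(Add(25, -70), Add(11, Add(Mul(26, Rational(-1, 7)), Mul(26, Rational(1, 19))))) = Mul(-45, Add(11, Add(Rational(-26, 7), Rational(26, 19)))) = Mul(-45, Add(11, Rational(-312, 133))) = Mul(-45, Rational(1151, 133)) = Rational(-51795, 133)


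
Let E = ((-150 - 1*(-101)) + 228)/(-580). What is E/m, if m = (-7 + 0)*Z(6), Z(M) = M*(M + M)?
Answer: 179/292320 ≈ 0.00061234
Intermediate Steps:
Z(M) = 2*M**2 (Z(M) = M*(2*M) = 2*M**2)
E = -179/580 (E = ((-150 + 101) + 228)*(-1/580) = (-49 + 228)*(-1/580) = 179*(-1/580) = -179/580 ≈ -0.30862)
m = -504 (m = (-7 + 0)*(2*6**2) = -14*36 = -7*72 = -504)
E/m = -179/580/(-504) = -179/580*(-1/504) = 179/292320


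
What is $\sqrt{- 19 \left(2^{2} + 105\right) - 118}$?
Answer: $i \sqrt{2189} \approx 46.787 i$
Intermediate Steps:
$\sqrt{- 19 \left(2^{2} + 105\right) - 118} = \sqrt{- 19 \left(4 + 105\right) - 118} = \sqrt{\left(-19\right) 109 - 118} = \sqrt{-2071 - 118} = \sqrt{-2189} = i \sqrt{2189}$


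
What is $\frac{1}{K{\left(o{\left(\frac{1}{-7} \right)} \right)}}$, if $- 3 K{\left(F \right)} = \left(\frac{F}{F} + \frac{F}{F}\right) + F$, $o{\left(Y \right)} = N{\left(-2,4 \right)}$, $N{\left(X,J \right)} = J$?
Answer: $- \frac{1}{2} \approx -0.5$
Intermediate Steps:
$o{\left(Y \right)} = 4$
$K{\left(F \right)} = - \frac{2}{3} - \frac{F}{3}$ ($K{\left(F \right)} = - \frac{\left(\frac{F}{F} + \frac{F}{F}\right) + F}{3} = - \frac{\left(1 + 1\right) + F}{3} = - \frac{2 + F}{3} = - \frac{2}{3} - \frac{F}{3}$)
$\frac{1}{K{\left(o{\left(\frac{1}{-7} \right)} \right)}} = \frac{1}{- \frac{2}{3} - \frac{4}{3}} = \frac{1}{-2} = - \frac{1}{2}$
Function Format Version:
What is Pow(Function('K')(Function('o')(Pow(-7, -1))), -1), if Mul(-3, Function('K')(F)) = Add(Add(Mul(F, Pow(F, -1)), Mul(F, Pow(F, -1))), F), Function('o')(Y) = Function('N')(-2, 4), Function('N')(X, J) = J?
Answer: Rational(-1, 2) ≈ -0.50000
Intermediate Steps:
Function('o')(Y) = 4
Function('K')(F) = Add(Rational(-2, 3), Mul(Rational(-1, 3), F)) (Function('K')(F) = Mul(Rational(-1, 3), Add(Add(Mul(F, Pow(F, -1)), Mul(F, Pow(F, -1))), F)) = Mul(Rational(-1, 3), Add(Add(1, 1), F)) = Mul(Rational(-1, 3), Add(2, F)) = Add(Rational(-2, 3), Mul(Rational(-1, 3), F)))
Pow(Function('K')(Function('o')(Pow(-7, -1))), -1) = Pow(Add(Rational(-2, 3), Mul(Rational(-1, 3), 4)), -1) = Pow(Add(Rational(-2, 3), Rational(-4, 3)), -1) = Pow(-2, -1) = Rational(-1, 2)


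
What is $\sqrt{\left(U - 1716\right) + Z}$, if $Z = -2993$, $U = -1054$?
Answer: $i \sqrt{5763} \approx 75.914 i$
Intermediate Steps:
$\sqrt{\left(U - 1716\right) + Z} = \sqrt{\left(-1054 - 1716\right) - 2993} = \sqrt{-2770 - 2993} = \sqrt{-5763} = i \sqrt{5763}$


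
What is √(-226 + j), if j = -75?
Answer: I*√301 ≈ 17.349*I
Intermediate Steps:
√(-226 + j) = √(-226 - 75) = √(-301) = I*√301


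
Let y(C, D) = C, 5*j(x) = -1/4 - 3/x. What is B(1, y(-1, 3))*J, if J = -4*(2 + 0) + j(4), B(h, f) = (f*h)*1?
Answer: 41/5 ≈ 8.2000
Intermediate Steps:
j(x) = -1/20 - 3/(5*x) (j(x) = (-1/4 - 3/x)/5 = (-1*¼ - 3/x)/5 = (-¼ - 3/x)/5 = -1/20 - 3/(5*x))
B(h, f) = f*h
J = -41/5 (J = -4*(2 + 0) + (1/20)*(-12 - 1*4)/4 = -4*2 + (1/20)*(¼)*(-12 - 4) = -8 + (1/20)*(¼)*(-16) = -8 - ⅕ = -41/5 ≈ -8.2000)
B(1, y(-1, 3))*J = -1*1*(-41/5) = -1*(-41/5) = 41/5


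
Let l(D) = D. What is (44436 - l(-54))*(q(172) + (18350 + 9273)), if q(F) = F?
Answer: 1236599550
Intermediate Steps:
(44436 - l(-54))*(q(172) + (18350 + 9273)) = (44436 - 1*(-54))*(172 + (18350 + 9273)) = (44436 + 54)*(172 + 27623) = 44490*27795 = 1236599550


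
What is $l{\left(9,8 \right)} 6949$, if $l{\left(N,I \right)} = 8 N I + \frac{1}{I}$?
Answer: $\frac{32027941}{8} \approx 4.0035 \cdot 10^{6}$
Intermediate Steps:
$l{\left(N,I \right)} = \frac{1}{I} + 8 I N$ ($l{\left(N,I \right)} = 8 I N + \frac{1}{I} = \frac{1}{I} + 8 I N$)
$l{\left(9,8 \right)} 6949 = \left(\frac{1}{8} + 8 \cdot 8 \cdot 9\right) 6949 = \left(\frac{1}{8} + 576\right) 6949 = \frac{4609}{8} \cdot 6949 = \frac{32027941}{8}$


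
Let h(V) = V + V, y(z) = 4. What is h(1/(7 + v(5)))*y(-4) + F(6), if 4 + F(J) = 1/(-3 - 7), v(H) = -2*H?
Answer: -203/30 ≈ -6.7667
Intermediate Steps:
F(J) = -41/10 (F(J) = -4 + 1/(-3 - 7) = -4 + 1/(-10) = -4 - ⅒ = -41/10)
h(V) = 2*V
h(1/(7 + v(5)))*y(-4) + F(6) = (2/(7 - 2*5))*4 - 41/10 = (2/(7 - 10))*4 - 41/10 = (2/(-3))*4 - 41/10 = (2*(-⅓))*4 - 41/10 = -⅔*4 - 41/10 = -8/3 - 41/10 = -203/30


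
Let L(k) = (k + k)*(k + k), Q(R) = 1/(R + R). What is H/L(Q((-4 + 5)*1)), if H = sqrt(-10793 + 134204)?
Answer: sqrt(123411) ≈ 351.30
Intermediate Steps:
H = sqrt(123411) ≈ 351.30
Q(R) = 1/(2*R)
L(k) = 4*k**2 (L(k) = (2*k)*(2*k) = 4*k**2)
H/L(Q((-4 + 5)*1)) = sqrt(123411)/((4*(1/(2*(((-4 + 5)*1))))**2)) = sqrt(123411)/((4*(1/(2*((1*1))))**2)) = sqrt(123411)/((4*((1/2)/1)**2)) = sqrt(123411)/((4*((1/2)*1)**2)) = sqrt(123411)/((4*(1/2)**2)) = sqrt(123411)/((4*(1/4))) = sqrt(123411)/1 = sqrt(123411)*1 = sqrt(123411)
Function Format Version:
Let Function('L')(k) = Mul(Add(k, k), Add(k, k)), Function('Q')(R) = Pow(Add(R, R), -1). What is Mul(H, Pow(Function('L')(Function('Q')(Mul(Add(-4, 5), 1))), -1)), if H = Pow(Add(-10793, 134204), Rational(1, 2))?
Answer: Pow(123411, Rational(1, 2)) ≈ 351.30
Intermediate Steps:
H = Pow(123411, Rational(1, 2)) ≈ 351.30
Function('Q')(R) = Mul(Rational(1, 2), Pow(R, -1)) (Function('Q')(R) = Pow(Mul(2, R), -1) = Mul(Rational(1, 2), Pow(R, -1)))
Function('L')(k) = Mul(4, Pow(k, 2)) (Function('L')(k) = Mul(Mul(2, k), Mul(2, k)) = Mul(4, Pow(k, 2)))
Mul(H, Pow(Function('L')(Function('Q')(Mul(Add(-4, 5), 1))), -1)) = Mul(Pow(123411, Rational(1, 2)), Pow(Mul(4, Pow(Mul(Rational(1, 2), Pow(Mul(Add(-4, 5), 1), -1)), 2)), -1)) = Mul(Pow(123411, Rational(1, 2)), Pow(Mul(4, Pow(Mul(Rational(1, 2), Pow(Mul(1, 1), -1)), 2)), -1)) = Mul(Pow(123411, Rational(1, 2)), Pow(Mul(4, Pow(Mul(Rational(1, 2), Pow(1, -1)), 2)), -1)) = Mul(Pow(123411, Rational(1, 2)), Pow(Mul(4, Pow(Mul(Rational(1, 2), 1), 2)), -1)) = Mul(Pow(123411, Rational(1, 2)), Pow(Mul(4, Pow(Rational(1, 2), 2)), -1)) = Mul(Pow(123411, Rational(1, 2)), Pow(Mul(4, Rational(1, 4)), -1)) = Mul(Pow(123411, Rational(1, 2)), Pow(1, -1)) = Mul(Pow(123411, Rational(1, 2)), 1) = Pow(123411, Rational(1, 2))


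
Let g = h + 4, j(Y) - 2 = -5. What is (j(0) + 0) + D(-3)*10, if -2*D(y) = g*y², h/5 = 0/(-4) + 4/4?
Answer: -408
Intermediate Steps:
h = 5 (h = 5*(0/(-4) + 4/4) = 5*(0*(-¼) + 4*(¼)) = 5*(0 + 1) = 5*1 = 5)
j(Y) = -3 (j(Y) = 2 - 5 = -3)
g = 9 (g = 5 + 4 = 9)
D(y) = -9*y²/2
(j(0) + 0) + D(-3)*10 = (-3 + 0) - 9/2*(-3)²*10 = -3 - 9/2*9*10 = -3 - 81/2*10 = -3 - 405 = -408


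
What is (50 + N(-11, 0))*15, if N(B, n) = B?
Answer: 585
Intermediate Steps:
(50 + N(-11, 0))*15 = (50 - 11)*15 = 39*15 = 585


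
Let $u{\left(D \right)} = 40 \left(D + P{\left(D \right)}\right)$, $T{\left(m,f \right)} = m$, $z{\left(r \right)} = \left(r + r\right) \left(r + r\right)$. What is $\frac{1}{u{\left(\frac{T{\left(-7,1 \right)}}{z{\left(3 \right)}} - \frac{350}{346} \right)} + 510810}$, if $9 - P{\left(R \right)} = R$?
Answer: $\frac{1}{511170} \approx 1.9563 \cdot 10^{-6}$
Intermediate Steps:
$z{\left(r \right)} = 4 r^{2}$ ($z{\left(r \right)} = 2 r 2 r = 4 r^{2}$)
$P{\left(R \right)} = 9 - R$
$u{\left(D \right)} = 360$ ($u{\left(D \right)} = 40 \left(D - \left(-9 + D\right)\right) = 40 \cdot 9 = 360$)
$\frac{1}{u{\left(\frac{T{\left(-7,1 \right)}}{z{\left(3 \right)}} - \frac{350}{346} \right)} + 510810} = \frac{1}{360 + 510810} = \frac{1}{511170}$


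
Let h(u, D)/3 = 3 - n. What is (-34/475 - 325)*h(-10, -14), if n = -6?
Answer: -4169043/475 ≈ -8776.9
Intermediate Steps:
h(u, D) = 27 (h(u, D) = 3*(3 - 1*(-6)) = 3*(3 + 6) = 3*9 = 27)
(-34/475 - 325)*h(-10, -14) = (-34/475 - 325)*27 = -154409/475*27 = -4169043/475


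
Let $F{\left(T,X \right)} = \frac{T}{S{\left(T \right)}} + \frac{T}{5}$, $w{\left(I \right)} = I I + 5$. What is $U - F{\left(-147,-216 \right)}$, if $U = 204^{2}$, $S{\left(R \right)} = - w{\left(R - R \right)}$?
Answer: $41616$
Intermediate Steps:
$w{\left(I \right)} = 5 + I^{2}$ ($w{\left(I \right)} = I^{2} + 5 = 5 + I^{2}$)
$S{\left(R \right)} = -5$ ($S{\left(R \right)} = - (5 + \left(R - R\right)^{2}) = - (5 + 0^{2}) = - (5 + 0) = \left(-1\right) 5 = -5$)
$U = 41616$
$F{\left(T,X \right)} = 0$ ($F{\left(T,X \right)} = \frac{T}{-5} + \frac{T}{5} = T \left(- \frac{1}{5}\right) + T \frac{1}{5} = - \frac{T}{5} + \frac{T}{5} = 0$)
$U - F{\left(-147,-216 \right)} = 41616 - 0 = 41616 + 0 = 41616$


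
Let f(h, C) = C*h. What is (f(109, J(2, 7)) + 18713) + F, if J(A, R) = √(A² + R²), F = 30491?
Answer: 49204 + 109*√53 ≈ 49998.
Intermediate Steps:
(f(109, J(2, 7)) + 18713) + F = (√(2² + 7²)*109 + 18713) + 30491 = (√(4 + 49)*109 + 18713) + 30491 = (√53*109 + 18713) + 30491 = (109*√53 + 18713) + 30491 = (18713 + 109*√53) + 30491 = 49204 + 109*√53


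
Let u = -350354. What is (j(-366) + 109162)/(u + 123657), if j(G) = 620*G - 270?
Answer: 118028/226697 ≈ 0.52064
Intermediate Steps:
j(G) = -270 + 620*G
(j(-366) + 109162)/(u + 123657) = ((-270 + 620*(-366)) + 109162)/(-350354 + 123657) = ((-270 - 226920) + 109162)/(-226697) = (-227190 + 109162)*(-1/226697) = -118028*(-1/226697) = 118028/226697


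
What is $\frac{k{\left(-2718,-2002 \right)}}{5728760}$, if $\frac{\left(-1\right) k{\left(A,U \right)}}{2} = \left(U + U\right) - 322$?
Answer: $\frac{2163}{1432190} \approx 0.0015103$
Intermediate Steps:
$k{\left(A,U \right)} = 644 - 4 U$ ($k{\left(A,U \right)} = - 2 \left(\left(U + U\right) - 322\right) = - 2 \left(2 U - 322\right) = - 2 \left(-322 + 2 U\right) = 644 - 4 U$)
$\frac{k{\left(-2718,-2002 \right)}}{5728760} = \frac{644 - -8008}{5728760} = \left(644 + 8008\right) \frac{1}{5728760} = 8652 \cdot \frac{1}{5728760} = \frac{2163}{1432190}$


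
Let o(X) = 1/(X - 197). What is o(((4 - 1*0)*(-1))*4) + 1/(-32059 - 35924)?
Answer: -22732/4826793 ≈ -0.0047095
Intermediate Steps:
o(X) = 1/(-197 + X)
o(((4 - 1*0)*(-1))*4) + 1/(-32059 - 35924) = 1/(-197 + ((4 - 1*0)*(-1))*4) + 1/(-32059 - 35924) = 1/(-197 + ((4 + 0)*(-1))*4) + 1/(-67983) = 1/(-197 + (4*(-1))*4) - 1/67983 = 1/(-197 - 4*4) - 1/67983 = 1/(-197 - 16) - 1/67983 = 1/(-213) - 1/67983 = -1/213 - 1/67983 = -22732/4826793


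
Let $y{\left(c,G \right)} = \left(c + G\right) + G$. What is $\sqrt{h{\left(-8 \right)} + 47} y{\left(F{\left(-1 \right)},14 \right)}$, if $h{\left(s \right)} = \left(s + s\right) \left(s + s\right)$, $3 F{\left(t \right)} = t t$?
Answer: $\frac{85 \sqrt{303}}{3} \approx 493.2$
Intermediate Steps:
$F{\left(t \right)} = \frac{t^{2}}{3}$ ($F{\left(t \right)} = \frac{t t}{3} = \frac{t^{2}}{3}$)
$h{\left(s \right)} = 4 s^{2}$ ($h{\left(s \right)} = 2 s 2 s = 4 s^{2}$)
$y{\left(c,G \right)} = c + 2 G$ ($y{\left(c,G \right)} = \left(G + c\right) + G = c + 2 G$)
$\sqrt{h{\left(-8 \right)} + 47} y{\left(F{\left(-1 \right)},14 \right)} = \sqrt{4 \left(-8\right)^{2} + 47} \left(\frac{\left(-1\right)^{2}}{3} + 2 \cdot 14\right) = \sqrt{4 \cdot 64 + 47} \left(\frac{1}{3} \cdot 1 + 28\right) = \sqrt{256 + 47} \left(\frac{1}{3} + 28\right) = \sqrt{303} \cdot \frac{85}{3} = \frac{85 \sqrt{303}}{3}$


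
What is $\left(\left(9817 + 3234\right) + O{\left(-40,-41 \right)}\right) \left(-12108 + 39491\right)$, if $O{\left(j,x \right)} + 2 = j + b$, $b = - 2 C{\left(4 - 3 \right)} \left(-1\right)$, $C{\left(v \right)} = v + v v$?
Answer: $356334979$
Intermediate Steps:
$C{\left(v \right)} = v + v^{2}$
$b = 4$ ($b = - 2 \left(4 - 3\right) \left(1 + \left(4 - 3\right)\right) \left(-1\right) = - 2 \cdot 1 \left(1 + 1\right) \left(-1\right) = - 2 \cdot 1 \cdot 2 \left(-1\right) = \left(-2\right) 2 \left(-1\right) = \left(-4\right) \left(-1\right) = 4$)
$O{\left(j,x \right)} = 2 + j$ ($O{\left(j,x \right)} = -2 + \left(j + 4\right) = -2 + \left(4 + j\right) = 2 + j$)
$\left(\left(9817 + 3234\right) + O{\left(-40,-41 \right)}\right) \left(-12108 + 39491\right) = \left(\left(9817 + 3234\right) + \left(2 - 40\right)\right) \left(-12108 + 39491\right) = \left(13051 - 38\right) 27383 = 13013 \cdot 27383 = 356334979$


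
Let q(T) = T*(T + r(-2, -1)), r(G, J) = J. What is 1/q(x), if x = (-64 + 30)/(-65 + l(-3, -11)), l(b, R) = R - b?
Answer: -5329/1326 ≈ -4.0189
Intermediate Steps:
x = 34/73 (x = (-64 + 30)/(-65 + (-11 - 1*(-3))) = -34/(-65 + (-11 + 3)) = -34/(-65 - 8) = -34/(-73) = -34*(-1/73) = 34/73 ≈ 0.46575)
q(T) = T*(-1 + T) (q(T) = T*(T - 1) = T*(-1 + T))
1/q(x) = 1/(34*(-1 + 34/73)/73) = 1/((34/73)*(-39/73)) = 1/(-1326/5329) = -5329/1326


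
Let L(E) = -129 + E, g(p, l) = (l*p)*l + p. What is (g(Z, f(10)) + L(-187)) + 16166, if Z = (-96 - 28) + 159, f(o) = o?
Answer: 19385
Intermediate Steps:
Z = 35 (Z = -124 + 159 = 35)
g(p, l) = p + p*l**2 (g(p, l) = p*l**2 + p = p + p*l**2)
(g(Z, f(10)) + L(-187)) + 16166 = (35*(1 + 10**2) + (-129 - 187)) + 16166 = (35*(1 + 100) - 316) + 16166 = (35*101 - 316) + 16166 = (3535 - 316) + 16166 = 3219 + 16166 = 19385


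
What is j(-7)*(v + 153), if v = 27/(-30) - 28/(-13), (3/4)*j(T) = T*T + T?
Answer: 561484/65 ≈ 8638.2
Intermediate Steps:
j(T) = 4*T/3 + 4*T²/3 (j(T) = 4*(T*T + T)/3 = 4*(T² + T)/3 = 4*(T + T²)/3 = 4*T/3 + 4*T²/3)
v = 163/130 (v = 27*(-1/30) - 28*(-1/13) = -9/10 + 28/13 = 163/130 ≈ 1.2538)
j(-7)*(v + 153) = ((4/3)*(-7)*(1 - 7))*(163/130 + 153) = ((4/3)*(-7)*(-6))*(20053/130) = 56*(20053/130) = 561484/65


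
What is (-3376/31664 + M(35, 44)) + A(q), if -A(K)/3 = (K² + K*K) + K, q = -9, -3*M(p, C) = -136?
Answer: -2456572/5937 ≈ -413.77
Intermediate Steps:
M(p, C) = 136/3 (M(p, C) = -⅓*(-136) = 136/3)
A(K) = -6*K² - 3*K (A(K) = -3*((K² + K*K) + K) = -3*((K² + K²) + K) = -3*(2*K² + K) = -3*(K + 2*K²) = -6*K² - 3*K)
(-3376/31664 + M(35, 44)) + A(q) = (-3376/31664 + 136/3) - 3*(-9)*(1 + 2*(-9)) = (-3376*1/31664 + 136/3) - 3*(-9)*(1 - 18) = (-211/1979 + 136/3) - 3*(-9)*(-17) = 268511/5937 - 459 = -2456572/5937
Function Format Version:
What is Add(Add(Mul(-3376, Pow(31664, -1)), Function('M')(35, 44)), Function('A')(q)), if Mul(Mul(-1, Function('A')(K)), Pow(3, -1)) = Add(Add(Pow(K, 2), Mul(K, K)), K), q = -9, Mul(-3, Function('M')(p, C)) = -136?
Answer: Rational(-2456572, 5937) ≈ -413.77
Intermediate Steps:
Function('M')(p, C) = Rational(136, 3) (Function('M')(p, C) = Mul(Rational(-1, 3), -136) = Rational(136, 3))
Function('A')(K) = Add(Mul(-6, Pow(K, 2)), Mul(-3, K)) (Function('A')(K) = Mul(-3, Add(Add(Pow(K, 2), Mul(K, K)), K)) = Mul(-3, Add(Add(Pow(K, 2), Pow(K, 2)), K)) = Mul(-3, Add(Mul(2, Pow(K, 2)), K)) = Mul(-3, Add(K, Mul(2, Pow(K, 2)))) = Add(Mul(-6, Pow(K, 2)), Mul(-3, K)))
Add(Add(Mul(-3376, Pow(31664, -1)), Function('M')(35, 44)), Function('A')(q)) = Add(Add(Mul(-3376, Pow(31664, -1)), Rational(136, 3)), Mul(-3, -9, Add(1, Mul(2, -9)))) = Add(Add(Mul(-3376, Rational(1, 31664)), Rational(136, 3)), Mul(-3, -9, Add(1, -18))) = Add(Add(Rational(-211, 1979), Rational(136, 3)), Mul(-3, -9, -17)) = Add(Rational(268511, 5937), -459) = Rational(-2456572, 5937)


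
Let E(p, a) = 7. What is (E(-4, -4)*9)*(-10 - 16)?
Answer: -1638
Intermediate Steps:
(E(-4, -4)*9)*(-10 - 16) = (7*9)*(-10 - 16) = 63*(-26) = -1638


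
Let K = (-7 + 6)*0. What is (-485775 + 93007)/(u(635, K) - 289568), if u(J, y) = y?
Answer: 12274/9049 ≈ 1.3564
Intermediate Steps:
K = 0 (K = -1*0 = 0)
(-485775 + 93007)/(u(635, K) - 289568) = (-485775 + 93007)/(0 - 289568) = -392768/(-289568) = -392768*(-1/289568) = 12274/9049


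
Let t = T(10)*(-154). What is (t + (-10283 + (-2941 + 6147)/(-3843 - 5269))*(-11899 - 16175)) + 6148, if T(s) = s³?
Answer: 657309992331/2278 ≈ 2.8855e+8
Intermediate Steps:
t = -154000 (t = 10³*(-154) = 1000*(-154) = -154000)
(t + (-10283 + (-2941 + 6147)/(-3843 - 5269))*(-11899 - 16175)) + 6148 = (-154000 + (-10283 + (-2941 + 6147)/(-3843 - 5269))*(-11899 - 16175)) + 6148 = (-154000 + (-10283 + 3206/(-9112))*(-28074)) + 6148 = (-154000 + (-10283 + 3206*(-1/9112))*(-28074)) + 6148 = (-154000 + (-10283 - 1603/4556)*(-28074)) + 6148 = (-154000 - 46850951/4556*(-28074)) + 6148 = (-154000 + 657646799187/2278) + 6148 = 657295987187/2278 + 6148 = 657309992331/2278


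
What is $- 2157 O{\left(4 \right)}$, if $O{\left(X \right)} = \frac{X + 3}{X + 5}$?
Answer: $- \frac{5033}{3} \approx -1677.7$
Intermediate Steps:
$O{\left(X \right)} = \frac{3 + X}{5 + X}$
$- 2157 O{\left(4 \right)} = - 2157 \frac{3 + 4}{5 + 4} = - 2157 \cdot \frac{1}{9} \cdot 7 = \left(-2157\right) \frac{7}{9} = - \frac{5033}{3}$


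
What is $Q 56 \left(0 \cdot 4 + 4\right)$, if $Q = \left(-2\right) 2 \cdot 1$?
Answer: $-896$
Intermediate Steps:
$Q = -4$ ($Q = \left(-4\right) 1 = -4$)
$Q 56 \left(0 \cdot 4 + 4\right) = \left(-4\right) 56 \left(0 \cdot 4 + 4\right) = - 224 \left(0 + 4\right) = \left(-224\right) 4 = -896$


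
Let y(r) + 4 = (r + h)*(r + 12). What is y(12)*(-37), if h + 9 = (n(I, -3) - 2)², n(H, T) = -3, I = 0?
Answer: -24716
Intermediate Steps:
h = 16 (h = -9 + (-3 - 2)² = -9 + (-5)² = -9 + 25 = 16)
y(r) = -4 + (12 + r)*(16 + r) (y(r) = -4 + (r + 16)*(r + 12) = -4 + (16 + r)*(12 + r) = -4 + (12 + r)*(16 + r))
y(12)*(-37) = (188 + 12² + 28*12)*(-37) = (188 + 144 + 336)*(-37) = 668*(-37) = -24716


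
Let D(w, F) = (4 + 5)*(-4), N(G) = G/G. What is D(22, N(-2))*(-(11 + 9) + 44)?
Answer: -864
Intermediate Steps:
N(G) = 1
D(w, F) = -36 (D(w, F) = 9*(-4) = -36)
D(22, N(-2))*(-(11 + 9) + 44) = -36*(-(11 + 9) + 44) = -36*(-1*20 + 44) = -36*(-20 + 44) = -36*24 = -864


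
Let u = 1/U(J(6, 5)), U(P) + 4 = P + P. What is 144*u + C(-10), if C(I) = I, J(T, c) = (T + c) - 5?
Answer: 8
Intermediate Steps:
J(T, c) = -5 + T + c
U(P) = -4 + 2*P (U(P) = -4 + (P + P) = -4 + 2*P)
u = ⅛ (u = 1/(-4 + 2*(-5 + 6 + 5)) = 1/(-4 + 2*6) = 1/(-4 + 12) = 1/8 = ⅛ ≈ 0.12500)
144*u + C(-10) = 144*(⅛) - 10 = 18 - 10 = 8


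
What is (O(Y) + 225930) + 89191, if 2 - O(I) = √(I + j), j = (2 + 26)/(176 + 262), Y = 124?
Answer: 315123 - √5950230/219 ≈ 3.1511e+5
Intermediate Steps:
j = 14/219 (j = 28/438 = 28*(1/438) = 14/219 ≈ 0.063927)
O(I) = 2 - √(14/219 + I) (O(I) = 2 - √(I + 14/219) = 2 - √(14/219 + I))
(O(Y) + 225930) + 89191 = ((2 - √(3066 + 47961*124)/219) + 225930) + 89191 = ((2 - √(3066 + 5947164)/219) + 225930) + 89191 = ((2 - √5950230/219) + 225930) + 89191 = (225932 - √5950230/219) + 89191 = 315123 - √5950230/219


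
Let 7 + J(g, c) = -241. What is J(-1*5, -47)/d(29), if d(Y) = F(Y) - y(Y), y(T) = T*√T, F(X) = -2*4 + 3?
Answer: -310/6091 + 1798*√29/6091 ≈ 1.5387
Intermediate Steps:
F(X) = -5 (F(X) = -8 + 3 = -5)
J(g, c) = -248 (J(g, c) = -7 - 241 = -248)
y(T) = T^(3/2)
d(Y) = -5 - Y^(3/2)
J(-1*5, -47)/d(29) = -248/(-5 - 29^(3/2)) = -248/(-5 - 29*√29)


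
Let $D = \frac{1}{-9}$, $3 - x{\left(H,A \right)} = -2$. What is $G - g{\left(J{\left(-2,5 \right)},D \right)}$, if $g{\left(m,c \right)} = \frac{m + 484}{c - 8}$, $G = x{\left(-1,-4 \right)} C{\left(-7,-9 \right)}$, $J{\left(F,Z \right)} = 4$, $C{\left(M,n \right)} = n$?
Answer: $\frac{1107}{73} \approx 15.164$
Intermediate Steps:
$x{\left(H,A \right)} = 5$ ($x{\left(H,A \right)} = 3 - -2 = 3 + 2 = 5$)
$D = - \frac{1}{9} \approx -0.11111$
$G = -45$ ($G = 5 \left(-9\right) = -45$)
$g{\left(m,c \right)} = \frac{484 + m}{-8 + c}$
$G - g{\left(J{\left(-2,5 \right)},D \right)} = -45 - \frac{484 + 4}{-8 - \frac{1}{9}} = -45 - \frac{1}{- \frac{73}{9}} \cdot 488 = -45 - \left(- \frac{9}{73}\right) 488 = -45 - - \frac{4392}{73} = -45 + \frac{4392}{73} = \frac{1107}{73}$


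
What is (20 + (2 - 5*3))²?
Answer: 49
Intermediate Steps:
(20 + (2 - 5*3))² = (20 + (2 - 15))² = (20 - 13)² = 7² = 49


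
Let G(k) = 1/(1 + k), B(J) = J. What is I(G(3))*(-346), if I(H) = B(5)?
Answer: -1730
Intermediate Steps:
I(H) = 5
I(G(3))*(-346) = 5*(-346) = -1730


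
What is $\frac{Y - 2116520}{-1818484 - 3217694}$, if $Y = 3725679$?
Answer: $- \frac{1609159}{5036178} \approx -0.31952$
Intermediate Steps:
$\frac{Y - 2116520}{-1818484 - 3217694} = \frac{3725679 - 2116520}{-1818484 - 3217694} = \frac{1609159}{-5036178} = 1609159 \left(- \frac{1}{5036178}\right) = - \frac{1609159}{5036178}$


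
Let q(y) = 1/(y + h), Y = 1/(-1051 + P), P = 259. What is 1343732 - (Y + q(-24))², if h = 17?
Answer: 41300860114751/30735936 ≈ 1.3437e+6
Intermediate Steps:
Y = -1/792 (Y = 1/(-1051 + 259) = 1/(-792) = -1/792 ≈ -0.0012626)
q(y) = 1/(17 + y) (q(y) = 1/(y + 17) = 1/(17 + y))
1343732 - (Y + q(-24))² = 1343732 - (-1/792 + 1/(17 - 24))² = 1343732 - (-1/792 + 1/(-7))² = 1343732 - (-1/792 - ⅐)² = 1343732 - (-799/5544)² = 1343732 - 1*638401/30735936 = 1343732 - 638401/30735936 = 41300860114751/30735936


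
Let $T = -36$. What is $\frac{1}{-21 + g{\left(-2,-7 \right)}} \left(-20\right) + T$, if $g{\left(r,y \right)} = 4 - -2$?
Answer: $- \frac{104}{3} \approx -34.667$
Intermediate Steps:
$g{\left(r,y \right)} = 6$ ($g{\left(r,y \right)} = 4 + 2 = 6$)
$\frac{1}{-21 + g{\left(-2,-7 \right)}} \left(-20\right) + T = \frac{1}{-21 + 6} \left(-20\right) - 36 = \frac{1}{-15} \left(-20\right) - 36 = \left(- \frac{1}{15}\right) \left(-20\right) - 36 = \frac{4}{3} - 36 = - \frac{104}{3}$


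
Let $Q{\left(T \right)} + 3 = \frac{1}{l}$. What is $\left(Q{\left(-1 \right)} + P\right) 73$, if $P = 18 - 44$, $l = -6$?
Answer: $- \frac{12775}{6} \approx -2129.2$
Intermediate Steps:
$Q{\left(T \right)} = - \frac{19}{6}$ ($Q{\left(T \right)} = -3 + \frac{1}{-6} = -3 - \frac{1}{6} = - \frac{19}{6}$)
$P = -26$
$\left(Q{\left(-1 \right)} + P\right) 73 = \left(- \frac{19}{6} - 26\right) 73 = \left(- \frac{175}{6}\right) 73 = - \frac{12775}{6}$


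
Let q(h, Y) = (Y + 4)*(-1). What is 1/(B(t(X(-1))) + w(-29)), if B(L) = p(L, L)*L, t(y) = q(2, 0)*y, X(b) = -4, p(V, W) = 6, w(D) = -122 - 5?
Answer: -1/31 ≈ -0.032258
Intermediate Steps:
w(D) = -127
q(h, Y) = -4 - Y (q(h, Y) = (4 + Y)*(-1) = -4 - Y)
t(y) = -4*y (t(y) = (-4 - 1*0)*y = (-4 + 0)*y = -4*y)
B(L) = 6*L
1/(B(t(X(-1))) + w(-29)) = 1/(6*(-4*(-4)) - 127) = 1/(6*16 - 127) = 1/(96 - 127) = 1/(-31) = -1/31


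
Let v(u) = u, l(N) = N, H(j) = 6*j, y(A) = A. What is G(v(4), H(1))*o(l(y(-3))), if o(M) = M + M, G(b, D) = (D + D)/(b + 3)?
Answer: -72/7 ≈ -10.286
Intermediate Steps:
G(b, D) = 2*D/(3 + b) (G(b, D) = (2*D)/(3 + b) = 2*D/(3 + b))
o(M) = 2*M
G(v(4), H(1))*o(l(y(-3))) = (2*(6*1)/(3 + 4))*(2*(-3)) = (2*6/7)*(-6) = (2*6*(1/7))*(-6) = (12/7)*(-6) = -72/7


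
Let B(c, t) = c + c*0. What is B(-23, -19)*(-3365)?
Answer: 77395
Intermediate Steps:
B(c, t) = c (B(c, t) = c + 0 = c)
B(-23, -19)*(-3365) = -23*(-3365) = 77395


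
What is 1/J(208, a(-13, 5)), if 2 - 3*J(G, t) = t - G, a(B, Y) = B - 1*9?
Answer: 3/232 ≈ 0.012931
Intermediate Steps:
a(B, Y) = -9 + B (a(B, Y) = B - 9 = -9 + B)
J(G, t) = 2/3 - t/3 + G/3 (J(G, t) = 2/3 - (t - G)/3 = 2/3 + (-t/3 + G/3) = 2/3 - t/3 + G/3)
1/J(208, a(-13, 5)) = 1/(2/3 - (-9 - 13)/3 + (1/3)*208) = 1/(2/3 - 1/3*(-22) + 208/3) = 1/(2/3 + 22/3 + 208/3) = 1/(232/3) = 3/232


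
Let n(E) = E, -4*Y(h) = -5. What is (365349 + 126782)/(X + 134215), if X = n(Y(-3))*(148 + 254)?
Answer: 984262/269435 ≈ 3.6531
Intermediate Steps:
Y(h) = 5/4 (Y(h) = -¼*(-5) = 5/4)
X = 1005/2 (X = 5*(148 + 254)/4 = (5/4)*402 = 1005/2 ≈ 502.50)
(365349 + 126782)/(X + 134215) = (365349 + 126782)/(1005/2 + 134215) = 492131/(269435/2) = 492131*(2/269435) = 984262/269435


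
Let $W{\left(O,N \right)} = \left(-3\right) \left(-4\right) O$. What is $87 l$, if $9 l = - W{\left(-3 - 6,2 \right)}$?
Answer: $1044$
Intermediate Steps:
$W{\left(O,N \right)} = 12 O$
$l = 12$ ($l = \frac{\left(-1\right) 12 \left(-3 - 6\right)}{9} = \frac{\left(-1\right) 12 \left(-9\right)}{9} = \frac{\left(-1\right) \left(-108\right)}{9} = \frac{1}{9} \cdot 108 = 12$)
$87 l = 87 \cdot 12 = 1044$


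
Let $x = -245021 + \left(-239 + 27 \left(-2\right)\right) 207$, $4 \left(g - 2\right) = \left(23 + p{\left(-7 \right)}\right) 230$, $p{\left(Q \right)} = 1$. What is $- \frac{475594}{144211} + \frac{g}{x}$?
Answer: $- \frac{72787534385}{22040632396} \approx -3.3024$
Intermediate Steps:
$g = 1382$ ($g = 2 + \frac{\left(23 + 1\right) 230}{4} = 2 + \frac{24 \cdot 230}{4} = 2 + \frac{1}{4} \cdot 5520 = 2 + 1380 = 1382$)
$x = -305672$ ($x = -245021 + \left(-239 - 54\right) 207 = -245021 - 60651 = -305672$)
$- \frac{475594}{144211} + \frac{g}{x} = - \frac{475594}{144211} + \frac{1382}{-305672} = \left(-475594\right) \frac{1}{144211} + 1382 \left(- \frac{1}{305672}\right) = - \frac{475594}{144211} - \frac{691}{152836} = - \frac{72787534385}{22040632396}$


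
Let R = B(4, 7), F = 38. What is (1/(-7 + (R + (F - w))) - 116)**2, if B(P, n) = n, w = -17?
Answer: 40691641/3025 ≈ 13452.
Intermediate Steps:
R = 7
(1/(-7 + (R + (F - w))) - 116)**2 = (1/(-7 + (7 + (38 - 1*(-17)))) - 116)**2 = (1/(-7 + (7 + (38 + 17))) - 116)**2 = (1/(-7 + (7 + 55)) - 116)**2 = (1/(-7 + 62) - 116)**2 = (1/55 - 116)**2 = (-6379/55)**2 = 40691641/3025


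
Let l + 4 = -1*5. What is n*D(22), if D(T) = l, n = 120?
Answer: -1080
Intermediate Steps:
l = -9 (l = -4 - 1*5 = -4 - 5 = -9)
D(T) = -9
n*D(22) = 120*(-9) = -1080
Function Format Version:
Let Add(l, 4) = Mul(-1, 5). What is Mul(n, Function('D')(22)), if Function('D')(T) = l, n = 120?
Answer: -1080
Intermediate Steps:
l = -9 (l = Add(-4, Mul(-1, 5)) = Add(-4, -5) = -9)
Function('D')(T) = -9
Mul(n, Function('D')(22)) = Mul(120, -9) = -1080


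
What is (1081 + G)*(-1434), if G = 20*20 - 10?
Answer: -2109414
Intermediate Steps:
G = 390 (G = 400 - 10 = 390)
(1081 + G)*(-1434) = (1081 + 390)*(-1434) = 1471*(-1434) = -2109414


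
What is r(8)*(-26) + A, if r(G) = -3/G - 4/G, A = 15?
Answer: 151/4 ≈ 37.750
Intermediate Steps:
r(G) = -7/G
r(8)*(-26) + A = -7/8*(-26) + 15 = 91/4 + 15 = 151/4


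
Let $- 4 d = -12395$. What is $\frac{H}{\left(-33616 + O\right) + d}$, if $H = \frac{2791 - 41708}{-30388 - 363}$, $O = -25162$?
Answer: $- \frac{155668}{6848770467} \approx -2.2729 \cdot 10^{-5}$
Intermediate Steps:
$d = \frac{12395}{4}$ ($d = \left(- \frac{1}{4}\right) \left(-12395\right) = \frac{12395}{4} \approx 3098.8$)
$H = \frac{38917}{30751}$ ($H = - \frac{38917}{-30751} = \left(-38917\right) \left(- \frac{1}{30751}\right) = \frac{38917}{30751} \approx 1.2656$)
$\frac{H}{\left(-33616 + O\right) + d} = \frac{38917}{30751 \left(\left(-33616 - 25162\right) + \frac{12395}{4}\right)} = \frac{38917}{30751 \left(-58778 + \frac{12395}{4}\right)} = \frac{38917}{30751 \left(- \frac{222717}{4}\right)} = \frac{38917}{30751} \left(- \frac{4}{222717}\right) = - \frac{155668}{6848770467}$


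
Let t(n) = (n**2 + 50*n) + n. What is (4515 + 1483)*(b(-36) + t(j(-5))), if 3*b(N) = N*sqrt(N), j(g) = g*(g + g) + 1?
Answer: 31201596 - 431856*I ≈ 3.1202e+7 - 4.3186e+5*I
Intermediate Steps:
j(g) = 1 + 2*g**2 (j(g) = g*(2*g) + 1 = 2*g**2 + 1 = 1 + 2*g**2)
b(N) = N**(3/2)/3 (b(N) = (N*sqrt(N))/3 = N**(3/2)/3)
t(n) = n**2 + 51*n
(4515 + 1483)*(b(-36) + t(j(-5))) = (4515 + 1483)*((-36)**(3/2)/3 + (1 + 2*(-5)**2)*(51 + (1 + 2*(-5)**2))) = 5998*((-216*I)/3 + (1 + 2*25)*(51 + (1 + 2*25))) = 5998*(-72*I + (1 + 50)*(51 + (1 + 50))) = 5998*(-72*I + 51*(51 + 51)) = 5998*(-72*I + 51*102) = 5998*(-72*I + 5202) = 5998*(5202 - 72*I) = 31201596 - 431856*I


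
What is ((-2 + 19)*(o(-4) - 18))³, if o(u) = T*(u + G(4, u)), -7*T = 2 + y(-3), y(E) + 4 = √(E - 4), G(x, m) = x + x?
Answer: -7877425592/343 - 818702320*I*√7/343 ≈ -2.2966e+7 - 6.3151e+6*I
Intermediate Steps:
G(x, m) = 2*x
y(E) = -4 + √(-4 + E) (y(E) = -4 + √(E - 4) = -4 + √(-4 + E))
T = 2/7 - I*√7/7 (T = -(2 + (-4 + √(-4 - 3)))/7 = -(2 + (-4 + √(-7)))/7 = -(2 + (-4 + I*√7))/7 = -(-2 + I*√7)/7 = 2/7 - I*√7/7 ≈ 0.28571 - 0.37796*I)
o(u) = (8 + u)*(2/7 - I*√7/7) (o(u) = (2/7 - I*√7/7)*(u + 2*4) = (2/7 - I*√7/7)*(u + 8) = (2/7 - I*√7/7)*(8 + u) = (8 + u)*(2/7 - I*√7/7))
((-2 + 19)*(o(-4) - 18))³ = ((-2 + 19)*((2 - I*√7)*(8 - 4)/7 - 18))³ = (17*((⅐)*(2 - I*√7)*4 - 18))³ = (17*((8/7 - 4*I*√7/7) - 18))³ = (17*(-118/7 - 4*I*√7/7))³ = (-2006/7 - 68*I*√7/7)³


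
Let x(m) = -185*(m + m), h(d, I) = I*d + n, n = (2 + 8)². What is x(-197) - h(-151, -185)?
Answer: 44855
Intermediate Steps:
n = 100 (n = 10² = 100)
h(d, I) = 100 + I*d (h(d, I) = I*d + 100 = 100 + I*d)
x(m) = -370*m
x(-197) - h(-151, -185) = -370*(-197) - (100 - 185*(-151)) = 72890 - (100 + 27935) = 72890 - 1*28035 = 72890 - 28035 = 44855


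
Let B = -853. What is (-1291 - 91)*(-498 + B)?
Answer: 1867082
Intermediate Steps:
(-1291 - 91)*(-498 + B) = (-1291 - 91)*(-498 - 853) = -1382*(-1351) = 1867082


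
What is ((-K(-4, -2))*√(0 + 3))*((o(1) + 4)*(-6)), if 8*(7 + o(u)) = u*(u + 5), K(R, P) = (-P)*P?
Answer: 54*√3 ≈ 93.531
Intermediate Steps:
K(R, P) = -P²
o(u) = -7 + u*(5 + u)/8 (o(u) = -7 + (u*(u + 5))/8 = -7 + (u*(5 + u))/8 = -7 + u*(5 + u)/8)
((-K(-4, -2))*√(0 + 3))*((o(1) + 4)*(-6)) = ((-(-1)*(-2)²)*√(0 + 3))*(((-7 + (⅛)*1² + (5/8)*1) + 4)*(-6)) = ((-(-1)*4)*√3)*(((-7 + (⅛)*1 + 5/8) + 4)*(-6)) = ((-1*(-4))*√3)*(((-7 + ⅛ + 5/8) + 4)*(-6)) = (4*√3)*((-25/4 + 4)*(-6)) = (4*√3)*(-9/4*(-6)) = (4*√3)*(27/2) = 54*√3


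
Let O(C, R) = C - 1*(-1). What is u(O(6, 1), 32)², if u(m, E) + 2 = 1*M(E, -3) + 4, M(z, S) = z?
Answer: 1156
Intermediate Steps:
O(C, R) = 1 + C (O(C, R) = C + 1 = 1 + C)
u(m, E) = 2 + E (u(m, E) = -2 + (1*E + 4) = -2 + (E + 4) = -2 + (4 + E) = 2 + E)
u(O(6, 1), 32)² = (2 + 32)² = 34² = 1156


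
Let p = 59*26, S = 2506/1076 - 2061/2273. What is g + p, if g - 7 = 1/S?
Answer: 2681408665/1739251 ≈ 1541.7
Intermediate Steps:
S = 1739251/1222874 (S = 2506*(1/1076) - 2061*1/2273 = 1253/538 - 2061/2273 = 1739251/1222874 ≈ 1.4223)
p = 1534
g = 13397631/1739251 (g = 7 + 1/(1739251/1222874) = 7 + 1222874/1739251 = 13397631/1739251 ≈ 7.7031)
g + p = 13397631/1739251 + 1534 = 2681408665/1739251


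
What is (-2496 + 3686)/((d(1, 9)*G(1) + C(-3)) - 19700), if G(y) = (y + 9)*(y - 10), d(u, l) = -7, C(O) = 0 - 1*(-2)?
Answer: -85/1362 ≈ -0.062408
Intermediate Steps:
C(O) = 2 (C(O) = 0 + 2 = 2)
G(y) = (-10 + y)*(9 + y) (G(y) = (9 + y)*(-10 + y) = (-10 + y)*(9 + y))
(-2496 + 3686)/((d(1, 9)*G(1) + C(-3)) - 19700) = (-2496 + 3686)/((-7*(-90 + 1² - 1*1) + 2) - 19700) = 1190/((-7*(-90 + 1 - 1) + 2) - 19700) = 1190/((-7*(-90) + 2) - 19700) = 1190/((630 + 2) - 19700) = 1190/(632 - 19700) = 1190/(-19068) = 1190*(-1/19068) = -85/1362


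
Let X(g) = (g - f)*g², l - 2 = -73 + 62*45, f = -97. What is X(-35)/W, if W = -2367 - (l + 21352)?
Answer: -37975/13219 ≈ -2.8728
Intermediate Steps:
l = 2719 (l = 2 + (-73 + 62*45) = 2 + (-73 + 2790) = 2 + 2717 = 2719)
X(g) = g²*(97 + g) (X(g) = (g - 1*(-97))*g² = (g + 97)*g² = (97 + g)*g² = g²*(97 + g))
W = -26438 (W = -2367 - (2719 + 21352) = -2367 - 1*24071 = -2367 - 24071 = -26438)
X(-35)/W = ((-35)²*(97 - 35))/(-26438) = (1225*62)*(-1/26438) = 75950*(-1/26438) = -37975/13219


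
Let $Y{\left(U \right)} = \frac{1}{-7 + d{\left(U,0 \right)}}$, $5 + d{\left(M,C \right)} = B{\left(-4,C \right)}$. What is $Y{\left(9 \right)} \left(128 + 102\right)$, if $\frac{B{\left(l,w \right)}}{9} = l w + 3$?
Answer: $\frac{46}{3} \approx 15.333$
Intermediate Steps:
$B{\left(l,w \right)} = 27 + 9 l w$ ($B{\left(l,w \right)} = 9 \left(l w + 3\right) = 9 \left(3 + l w\right) = 27 + 9 l w$)
$d{\left(M,C \right)} = 22 - 36 C$ ($d{\left(M,C \right)} = -5 + \left(27 + 9 \left(-4\right) C\right) = -5 - \left(-27 + 36 C\right) = 22 - 36 C$)
$Y{\left(U \right)} = \frac{1}{15}$ ($Y{\left(U \right)} = \frac{1}{-7 + \left(22 - 0\right)} = \frac{1}{-7 + \left(22 + 0\right)} = \frac{1}{-7 + 22} = \frac{1}{15}$)
$Y{\left(9 \right)} \left(128 + 102\right) = \frac{128 + 102}{15} = \frac{1}{15} \cdot 230 = \frac{46}{3}$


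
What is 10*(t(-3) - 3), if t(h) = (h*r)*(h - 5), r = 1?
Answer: 210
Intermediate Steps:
t(h) = h*(-5 + h) (t(h) = (h*1)*(h - 5) = h*(-5 + h))
10*(t(-3) - 3) = 10*(-3*(-5 - 3) - 3) = 10*(-3*(-8) - 3) = 10*(24 - 3) = 10*21 = 210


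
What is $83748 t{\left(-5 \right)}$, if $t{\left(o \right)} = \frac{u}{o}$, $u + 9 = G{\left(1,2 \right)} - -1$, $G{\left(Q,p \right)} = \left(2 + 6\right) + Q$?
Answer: $- \frac{83748}{5} \approx -16750.0$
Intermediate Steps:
$G{\left(Q,p \right)} = 8 + Q$
$u = 1$ ($u = -9 + \left(\left(8 + 1\right) - -1\right) = -9 + \left(9 + 1\right) = -9 + 10 = 1$)
$t{\left(o \right)} = \frac{1}{o}$ ($t{\left(o \right)} = 1 \frac{1}{o} = \frac{1}{o}$)
$83748 t{\left(-5 \right)} = \frac{83748}{-5} = 83748 \left(- \frac{1}{5}\right) = - \frac{83748}{5}$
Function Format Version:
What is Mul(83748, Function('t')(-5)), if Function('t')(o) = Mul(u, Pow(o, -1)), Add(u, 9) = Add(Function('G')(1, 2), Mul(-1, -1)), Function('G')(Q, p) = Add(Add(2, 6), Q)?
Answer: Rational(-83748, 5) ≈ -16750.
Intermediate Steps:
Function('G')(Q, p) = Add(8, Q)
u = 1 (u = Add(-9, Add(Add(8, 1), Mul(-1, -1))) = Add(-9, Add(9, 1)) = Add(-9, 10) = 1)
Function('t')(o) = Pow(o, -1) (Function('t')(o) = Mul(1, Pow(o, -1)) = Pow(o, -1))
Mul(83748, Function('t')(-5)) = Mul(83748, Pow(-5, -1)) = Mul(83748, Rational(-1, 5)) = Rational(-83748, 5)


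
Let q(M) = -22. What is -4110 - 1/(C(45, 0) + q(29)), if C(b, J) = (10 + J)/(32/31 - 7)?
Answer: -3600323/876 ≈ -4110.0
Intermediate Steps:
C(b, J) = -62/37 - 31*J/185 (C(b, J) = (10 + J)/(32*(1/31) - 7) = (10 + J)/(32/31 - 7) = (10 + J)/(-185/31) = (10 + J)*(-31/185) = -62/37 - 31*J/185)
-4110 - 1/(C(45, 0) + q(29)) = -4110 - 1/((-62/37 - 31/185*0) - 22) = -4110 - 1/((-62/37 + 0) - 22) = -4110 - 1/(-62/37 - 22) = -4110 - 1/(-876/37) = -4110 - 1*(-37/876) = -4110 + 37/876 = -3600323/876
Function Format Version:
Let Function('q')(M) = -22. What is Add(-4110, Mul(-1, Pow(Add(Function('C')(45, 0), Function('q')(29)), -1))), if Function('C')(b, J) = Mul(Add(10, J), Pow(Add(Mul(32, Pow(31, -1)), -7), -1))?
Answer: Rational(-3600323, 876) ≈ -4110.0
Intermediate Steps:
Function('C')(b, J) = Add(Rational(-62, 37), Mul(Rational(-31, 185), J)) (Function('C')(b, J) = Mul(Add(10, J), Pow(Add(Mul(32, Rational(1, 31)), -7), -1)) = Mul(Add(10, J), Pow(Add(Rational(32, 31), -7), -1)) = Mul(Add(10, J), Pow(Rational(-185, 31), -1)) = Mul(Add(10, J), Rational(-31, 185)) = Add(Rational(-62, 37), Mul(Rational(-31, 185), J)))
Add(-4110, Mul(-1, Pow(Add(Function('C')(45, 0), Function('q')(29)), -1))) = Add(-4110, Mul(-1, Pow(Add(Add(Rational(-62, 37), Mul(Rational(-31, 185), 0)), -22), -1))) = Add(-4110, Mul(-1, Pow(Add(Add(Rational(-62, 37), 0), -22), -1))) = Add(-4110, Mul(-1, Pow(Add(Rational(-62, 37), -22), -1))) = Add(-4110, Mul(-1, Pow(Rational(-876, 37), -1))) = Add(-4110, Mul(-1, Rational(-37, 876))) = Add(-4110, Rational(37, 876)) = Rational(-3600323, 876)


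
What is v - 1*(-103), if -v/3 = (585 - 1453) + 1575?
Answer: -2018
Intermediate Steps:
v = -2121 (v = -3*((585 - 1453) + 1575) = -3*(-868 + 1575) = -3*707 = -2121)
v - 1*(-103) = -2121 - 1*(-103) = -2121 + 103 = -2018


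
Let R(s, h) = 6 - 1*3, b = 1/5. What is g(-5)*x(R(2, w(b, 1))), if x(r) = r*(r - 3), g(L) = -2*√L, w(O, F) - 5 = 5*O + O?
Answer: 0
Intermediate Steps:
b = ⅕ ≈ 0.20000
w(O, F) = 5 + 6*O (w(O, F) = 5 + (5*O + O) = 5 + 6*O)
R(s, h) = 3 (R(s, h) = 6 - 3 = 3)
x(r) = r*(-3 + r)
g(-5)*x(R(2, w(b, 1))) = (-2*I*√5)*(3*(-3 + 3)) = (-2*I*√5)*(3*0) = -2*I*√5*0 = 0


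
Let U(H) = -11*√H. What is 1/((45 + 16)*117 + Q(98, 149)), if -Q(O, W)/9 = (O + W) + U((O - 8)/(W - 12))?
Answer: 12467/61246503 - 11*√1370/122493006 ≈ 0.00020023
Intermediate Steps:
Q(O, W) = -9*O - 9*W + 99*√((-8 + O)/(-12 + W)) (Q(O, W) = -9*((O + W) - 11*√((O - 8)/(W - 12))) = -9*((O + W) - 11*√((-8 + O)/(-12 + W))) = -9*(O + W - 11*√((-8 + O)/(-12 + W))) = -9*O - 9*W + 99*√((-8 + O)/(-12 + W)))
1/((45 + 16)*117 + Q(98, 149)) = 1/((45 + 16)*117 + (-9*98 - 9*149 + 99*√((-8 + 98)/(-12 + 149)))) = 1/(61*117 + (-882 - 1341 + 99*√(90/137))) = 1/(7137 + (-882 - 1341 + 99*√((1/137)*90))) = 1/(7137 + (-882 - 1341 + 99*√(90/137))) = 1/(7137 + (-882 - 1341 + 99*(3*√1370/137))) = 1/(7137 + (-882 - 1341 + 297*√1370/137)) = 1/(7137 + (-2223 + 297*√1370/137)) = 1/(4914 + 297*√1370/137)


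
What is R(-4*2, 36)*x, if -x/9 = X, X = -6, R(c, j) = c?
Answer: -432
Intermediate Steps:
x = 54 (x = -9*(-6) = 54)
R(-4*2, 36)*x = -4*2*54 = -8*54 = -432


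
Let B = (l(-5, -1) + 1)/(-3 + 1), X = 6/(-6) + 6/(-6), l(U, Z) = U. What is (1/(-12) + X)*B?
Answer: -25/6 ≈ -4.1667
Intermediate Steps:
X = -2 (X = 6*(-⅙) + 6*(-⅙) = -1 - 1 = -2)
B = 2 (B = (-5 + 1)/(-3 + 1) = -4/(-2) = -4*(-½) = 2)
(1/(-12) + X)*B = (1/(-12) - 2)*2 = (-1/12 - 2)*2 = -25/12*2 = -25/6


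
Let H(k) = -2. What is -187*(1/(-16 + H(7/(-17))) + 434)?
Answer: -1460657/18 ≈ -81148.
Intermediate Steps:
-187*(1/(-16 + H(7/(-17))) + 434) = -187*(1/(-16 - 2) + 434) = -187*(1/(-18) + 434) = -187*(-1/18 + 434) = -187*7811/18 = -1460657/18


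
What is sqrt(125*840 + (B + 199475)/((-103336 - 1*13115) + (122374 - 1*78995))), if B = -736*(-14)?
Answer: sqrt(35039623459307)/18268 ≈ 324.03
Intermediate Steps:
B = 10304
sqrt(125*840 + (B + 199475)/((-103336 - 1*13115) + (122374 - 1*78995))) = sqrt(125*840 + (10304 + 199475)/((-103336 - 1*13115) + (122374 - 1*78995))) = sqrt(105000 + 209779/((-103336 - 13115) + (122374 - 78995))) = sqrt(105000 + 209779/(-116451 + 43379)) = sqrt(105000 + 209779/(-73072)) = sqrt(105000 + 209779*(-1/73072)) = sqrt(105000 - 209779/73072) = sqrt(7672350221/73072) = sqrt(35039623459307)/18268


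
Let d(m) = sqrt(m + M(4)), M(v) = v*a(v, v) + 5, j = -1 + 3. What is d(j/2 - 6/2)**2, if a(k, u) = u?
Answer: 19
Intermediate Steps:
j = 2
M(v) = 5 + v**2 (M(v) = v*v + 5 = v**2 + 5 = 5 + v**2)
d(m) = sqrt(21 + m) (d(m) = sqrt(m + (5 + 4**2)) = sqrt(m + (5 + 16)) = sqrt(m + 21) = sqrt(21 + m))
d(j/2 - 6/2)**2 = (sqrt(21 + (2/2 - 6/2)))**2 = (sqrt(21 + (2*(1/2) - 6*1/2)))**2 = (sqrt(21 + (1 - 3)))**2 = (sqrt(21 - 2))**2 = (sqrt(19))**2 = 19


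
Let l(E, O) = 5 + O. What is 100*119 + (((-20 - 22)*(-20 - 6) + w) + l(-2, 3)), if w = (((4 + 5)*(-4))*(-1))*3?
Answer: 13108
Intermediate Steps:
w = 108 (w = ((9*(-4))*(-1))*3 = -36*(-1)*3 = 36*3 = 108)
100*119 + (((-20 - 22)*(-20 - 6) + w) + l(-2, 3)) = 100*119 + (((-20 - 22)*(-20 - 6) + 108) + (5 + 3)) = 11900 + ((-42*(-26) + 108) + 8) = 11900 + ((1092 + 108) + 8) = 11900 + (1200 + 8) = 11900 + 1208 = 13108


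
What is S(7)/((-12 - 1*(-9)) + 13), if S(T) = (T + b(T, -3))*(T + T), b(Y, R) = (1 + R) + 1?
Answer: 42/5 ≈ 8.4000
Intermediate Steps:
b(Y, R) = 2 + R
S(T) = 2*T*(-1 + T) (S(T) = (T + (2 - 3))*(T + T) = (T - 1)*(2*T) = (-1 + T)*(2*T) = 2*T*(-1 + T))
S(7)/((-12 - 1*(-9)) + 13) = (2*7*(-1 + 7))/((-12 - 1*(-9)) + 13) = (2*7*6)/((-12 + 9) + 13) = 84/(-3 + 13) = 84/10 = (⅒)*84 = 42/5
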